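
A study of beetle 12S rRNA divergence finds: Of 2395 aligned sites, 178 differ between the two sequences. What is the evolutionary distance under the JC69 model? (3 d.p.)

p = 178/2395 ≈ 0.074322.
d = −(3/4) ln(1 − 4p/3) = −0.75 ln(1 − 0.099096) = −0.75 ln(0.900904)
  = −0.75 × (-0.104357) = 0.078268 substitutions/site.

0.078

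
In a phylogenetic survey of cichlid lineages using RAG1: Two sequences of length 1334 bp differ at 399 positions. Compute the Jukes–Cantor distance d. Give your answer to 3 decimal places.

0.382

p = 399/1334 ≈ 0.2991.
d = −(3/4) ln(1 − 4p/3) = −0.75 ln(1 − 0.3988) = −0.75 ln(0.6012)
  = −0.75 × (-0.508828) = 0.381621 substitutions/site.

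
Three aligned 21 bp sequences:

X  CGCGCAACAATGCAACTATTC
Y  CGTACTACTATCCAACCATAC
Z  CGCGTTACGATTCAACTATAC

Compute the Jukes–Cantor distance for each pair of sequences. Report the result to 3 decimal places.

X–Y: 7/21 sites differ → p ≈ 0.333333, d = −0.75 ln(1 − 0.444444) = 0.440839 ≈ 0.441.
X–Z: 5/21 sites differ → p ≈ 0.238095, d = −0.75 ln(1 − 0.31746) = 0.286451 ≈ 0.286.
Y–Z: 6/21 sites differ → p ≈ 0.285714, d = −0.75 ln(1 − 0.380952) = 0.359679 ≈ 0.360.

d(X,Y) = 0.441, d(X,Z) = 0.286, d(Y,Z) = 0.360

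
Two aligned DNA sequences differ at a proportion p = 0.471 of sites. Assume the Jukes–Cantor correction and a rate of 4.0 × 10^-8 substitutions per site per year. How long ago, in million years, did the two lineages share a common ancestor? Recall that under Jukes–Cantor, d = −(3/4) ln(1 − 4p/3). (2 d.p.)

9.27

d = −(3/4) ln(1 − 4p/3) = −0.75 ln(1 − 0.628) = −0.75 ln(0.372)
  = −0.75 × (-0.988861) = 0.741646 substitutions/site.
Under a molecular clock d = 2μt, so t = d/(2μ) = 0.741646 / (2 × 4.0 × 10^-8) = 9.27 million years.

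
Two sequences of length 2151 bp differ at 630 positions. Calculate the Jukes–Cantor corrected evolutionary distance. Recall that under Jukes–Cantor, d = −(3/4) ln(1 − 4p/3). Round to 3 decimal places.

p = 630/2151 ≈ 0.292887.
d = −(3/4) ln(1 − 4p/3) = −0.75 ln(1 − 0.390516) = −0.75 ln(0.609484)
  = −0.75 × (-0.495143) = 0.371357 substitutions/site.

0.371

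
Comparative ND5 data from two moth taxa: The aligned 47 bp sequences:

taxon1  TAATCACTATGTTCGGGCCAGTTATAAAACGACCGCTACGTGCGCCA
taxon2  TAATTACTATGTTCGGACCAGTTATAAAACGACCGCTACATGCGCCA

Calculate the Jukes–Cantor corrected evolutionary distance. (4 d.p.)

0.0667

The sequences differ at 3 of 47 sites (5, 17, 40), so p = 3/47 ≈ 0.06383.
d = −(3/4) ln(1 − 4p/3) = −0.75 ln(1 − 0.085107) = −0.75 ln(0.914893)
  = −0.75 × (-0.088948) = 0.066711 substitutions/site.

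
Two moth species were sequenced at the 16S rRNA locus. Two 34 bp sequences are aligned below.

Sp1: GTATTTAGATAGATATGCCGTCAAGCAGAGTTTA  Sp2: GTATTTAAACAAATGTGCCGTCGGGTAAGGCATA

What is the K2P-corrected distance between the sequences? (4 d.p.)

0.4959

Of 34 sites, 10 differences are transitions and 1 are transversions, so P = 10/34 ≈ 0.294118 and Q = 1/34 ≈ 0.029412.
Under the Kimura two-parameter model, d = −½ ln(1 − 2P − Q) − ¼ ln(1 − 2Q).
1 − 2P − Q = 0.382352, giving −½ ln(0.382352) = 0.480707.
1 − 2Q = 0.941176, giving −¼ ln(0.941176) = 0.015156.
d = 0.480707 + 0.015156 = 0.495863.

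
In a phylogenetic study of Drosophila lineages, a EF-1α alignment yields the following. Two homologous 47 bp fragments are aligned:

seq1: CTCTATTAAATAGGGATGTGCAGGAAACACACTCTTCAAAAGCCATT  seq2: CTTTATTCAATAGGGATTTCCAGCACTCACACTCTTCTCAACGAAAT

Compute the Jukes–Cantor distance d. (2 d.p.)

0.35

The sequences differ at 13 of 47 sites, so p = 13/47 ≈ 0.276596.
d = −(3/4) ln(1 − 4p/3) = −0.75 ln(1 − 0.368795) = −0.75 ln(0.631205)
  = −0.75 × (-0.460125) = 0.345094 substitutions/site.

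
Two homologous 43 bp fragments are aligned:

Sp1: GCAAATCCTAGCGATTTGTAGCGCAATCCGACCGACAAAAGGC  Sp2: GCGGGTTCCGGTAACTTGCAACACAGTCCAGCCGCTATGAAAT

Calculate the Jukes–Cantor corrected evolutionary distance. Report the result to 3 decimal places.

0.860

The sequences differ at 22 of 43 sites, so p = 22/43 ≈ 0.511628.
d = −(3/4) ln(1 − 4p/3) = −0.75 ln(1 − 0.682171) = −0.75 ln(0.317829)
  = −0.75 × (-1.146242) = 0.859682 substitutions/site.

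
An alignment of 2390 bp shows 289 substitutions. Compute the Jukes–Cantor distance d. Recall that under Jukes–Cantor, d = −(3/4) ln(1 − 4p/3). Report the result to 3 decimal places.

p = 289/2390 ≈ 0.120921.
d = −(3/4) ln(1 − 4p/3) = −0.75 ln(1 − 0.161228) = −0.75 ln(0.838772)
  = −0.75 × (-0.175816) = 0.131862 substitutions/site.

0.132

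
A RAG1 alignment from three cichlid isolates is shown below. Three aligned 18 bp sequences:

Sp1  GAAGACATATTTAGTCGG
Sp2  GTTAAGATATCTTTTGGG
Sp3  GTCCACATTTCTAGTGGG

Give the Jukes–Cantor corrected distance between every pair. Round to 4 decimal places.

Sp1–Sp2: 8/18 sites differ → p ≈ 0.444444, d = −0.75 ln(1 − 0.592592) = 0.673455 ≈ 0.6735.
Sp1–Sp3: 6/18 sites differ → p ≈ 0.333333, d = −0.75 ln(1 − 0.444444) = 0.440839 ≈ 0.4408.
Sp2–Sp3: 6/18 sites differ → p ≈ 0.333333, d = −0.75 ln(1 − 0.444444) = 0.440839 ≈ 0.4408.

d(Sp1,Sp2) = 0.6735, d(Sp1,Sp3) = 0.4408, d(Sp2,Sp3) = 0.4408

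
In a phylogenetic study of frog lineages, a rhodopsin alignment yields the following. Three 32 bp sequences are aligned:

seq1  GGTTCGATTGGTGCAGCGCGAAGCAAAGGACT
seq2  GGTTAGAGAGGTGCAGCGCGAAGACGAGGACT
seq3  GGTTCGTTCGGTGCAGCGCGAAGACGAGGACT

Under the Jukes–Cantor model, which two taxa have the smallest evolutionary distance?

seq2 and seq3

seq1–seq2: 6/32 differ, p = 0.188, d = 0.216.
seq1–seq3: 5/32 differ, p = 0.156, d = 0.175.
seq2–seq3: 4/32 differ, p = 0.125, d = 0.137.
The smallest distance is between seq2 and seq3.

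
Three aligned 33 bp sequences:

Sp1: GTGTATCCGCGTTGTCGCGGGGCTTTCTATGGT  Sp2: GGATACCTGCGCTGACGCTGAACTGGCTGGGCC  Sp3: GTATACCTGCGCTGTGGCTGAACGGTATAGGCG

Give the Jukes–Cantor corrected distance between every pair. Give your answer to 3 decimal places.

Sp1–Sp2: 15/33 sites differ → p ≈ 0.454545, d = −0.75 ln(1 − 0.60606) = 0.698667 ≈ 0.699.
Sp1–Sp3: 14/33 sites differ → p ≈ 0.424242, d = −0.75 ln(1 − 0.565656) = 0.625439 ≈ 0.625.
Sp2–Sp3: 8/33 sites differ → p ≈ 0.242424, d = −0.75 ln(1 − 0.323232) = 0.292820 ≈ 0.293.

d(Sp1,Sp2) = 0.699, d(Sp1,Sp3) = 0.625, d(Sp2,Sp3) = 0.293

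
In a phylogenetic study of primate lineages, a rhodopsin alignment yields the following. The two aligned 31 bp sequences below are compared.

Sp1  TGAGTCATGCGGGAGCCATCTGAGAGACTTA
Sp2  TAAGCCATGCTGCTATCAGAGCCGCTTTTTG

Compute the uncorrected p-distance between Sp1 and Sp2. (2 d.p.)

0.55

The sequences differ at 17 of 31 positions.
p = 17/31 = 0.548387… ≈ 0.55 (to 2 d.p.).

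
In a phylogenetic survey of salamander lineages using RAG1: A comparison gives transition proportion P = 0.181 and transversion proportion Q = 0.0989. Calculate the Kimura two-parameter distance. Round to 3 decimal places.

0.364

Under the Kimura two-parameter model, d = −½ ln(1 − 2P − Q) − ¼ ln(1 − 2Q).
1 − 2P − Q = 0.5391, giving −½ ln(0.5391) = 0.308927.
1 − 2Q = 0.8022, giving −¼ ln(0.8022) = 0.055099.
d = 0.308927 + 0.055099 = 0.364026.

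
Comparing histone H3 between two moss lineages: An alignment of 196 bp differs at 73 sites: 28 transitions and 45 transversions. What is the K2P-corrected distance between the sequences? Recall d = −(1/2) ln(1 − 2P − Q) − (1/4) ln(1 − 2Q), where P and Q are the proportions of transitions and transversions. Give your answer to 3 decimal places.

P = 28/196 ≈ 0.142857 and Q = 45/196 ≈ 0.229592.
Under the Kimura two-parameter model, d = −½ ln(1 − 2P − Q) − ¼ ln(1 − 2Q).
1 − 2P − Q = 0.484694, giving −½ ln(0.484694) = 0.362119.
1 − 2Q = 0.540816, giving −¼ ln(0.540816) = 0.153669.
d = 0.362119 + 0.153669 = 0.515788.

0.516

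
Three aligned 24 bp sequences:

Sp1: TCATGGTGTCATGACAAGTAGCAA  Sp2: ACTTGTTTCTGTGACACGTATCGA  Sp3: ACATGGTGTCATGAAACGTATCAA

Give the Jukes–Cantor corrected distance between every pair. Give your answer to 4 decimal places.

Sp1–Sp2: 10/24 sites differ → p ≈ 0.416667, d = −0.75 ln(1 − 0.555556) = 0.608198 ≈ 0.6082.
Sp1–Sp3: 4/24 sites differ → p ≈ 0.166667, d = −0.75 ln(1 − 0.222223) = 0.188487 ≈ 0.1885.
Sp2–Sp3: 8/24 sites differ → p ≈ 0.333333, d = −0.75 ln(1 − 0.444444) = 0.440839 ≈ 0.4408.

d(Sp1,Sp2) = 0.6082, d(Sp1,Sp3) = 0.1885, d(Sp2,Sp3) = 0.4408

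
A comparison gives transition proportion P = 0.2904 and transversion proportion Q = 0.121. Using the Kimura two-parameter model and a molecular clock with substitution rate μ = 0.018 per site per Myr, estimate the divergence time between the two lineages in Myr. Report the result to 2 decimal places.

18.73

Under the Kimura two-parameter model, d = −½ ln(1 − 2P − Q) − ¼ ln(1 − 2Q).
1 − 2P − Q = 0.2982, giving −½ ln(0.2982) = 0.604995.
1 − 2Q = 0.758, giving −¼ ln(0.758) = 0.069268.
d = 0.604995 + 0.069268 = 0.674263.
Under a molecular clock d = 2μt, so t = d/(2μ) = 0.674263 / (2 × 0.018) = 18.73 Myr.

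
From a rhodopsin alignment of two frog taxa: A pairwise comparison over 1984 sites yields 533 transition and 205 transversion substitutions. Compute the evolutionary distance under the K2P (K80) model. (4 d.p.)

P = 533/1984 ≈ 0.268649 and Q = 205/1984 ≈ 0.103327.
Under the Kimura two-parameter model, d = −½ ln(1 − 2P − Q) − ¼ ln(1 − 2Q).
1 − 2P − Q = 0.359375, giving −½ ln(0.359375) = 0.511694.
1 − 2Q = 0.793346, giving −¼ ln(0.793346) = 0.057874.
d = 0.511694 + 0.057874 = 0.569568.

0.5696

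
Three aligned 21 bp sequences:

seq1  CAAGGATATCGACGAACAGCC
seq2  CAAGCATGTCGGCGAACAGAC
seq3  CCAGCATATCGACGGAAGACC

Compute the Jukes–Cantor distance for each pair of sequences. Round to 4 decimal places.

seq1–seq2: 4/21 sites differ → p ≈ 0.190476, d = −0.75 ln(1 − 0.253968) = 0.219740 ≈ 0.2197.
seq1–seq3: 6/21 sites differ → p ≈ 0.285714, d = −0.75 ln(1 − 0.380952) = 0.359679 ≈ 0.3597.
seq2–seq3: 8/21 sites differ → p ≈ 0.380952, d = −0.75 ln(1 − 0.507936) = 0.531860 ≈ 0.5319.

d(seq1,seq2) = 0.2197, d(seq1,seq3) = 0.3597, d(seq2,seq3) = 0.5319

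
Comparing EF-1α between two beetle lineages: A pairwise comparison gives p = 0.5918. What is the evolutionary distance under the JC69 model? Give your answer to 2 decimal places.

d = −(3/4) ln(1 − 4p/3) = −0.75 ln(1 − 0.789067) = −0.75 ln(0.210933)
  = −0.75 × (-1.556215) = 1.167161 substitutions/site.

1.17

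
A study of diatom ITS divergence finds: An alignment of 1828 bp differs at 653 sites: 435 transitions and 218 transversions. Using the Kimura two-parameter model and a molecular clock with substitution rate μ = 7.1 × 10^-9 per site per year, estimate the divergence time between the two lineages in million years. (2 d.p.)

P = 435/1828 ≈ 0.237965 and Q = 218/1828 ≈ 0.119256.
Under the Kimura two-parameter model, d = −½ ln(1 − 2P − Q) − ¼ ln(1 − 2Q).
1 − 2P − Q = 0.404814, giving −½ ln(0.404814) = 0.452164.
1 − 2Q = 0.761488, giving −¼ ln(0.761488) = 0.068120.
d = 0.452164 + 0.068120 = 0.520284.
Under a molecular clock d = 2μt, so t = d/(2μ) = 0.520284 / (2 × 7.1 × 10^-9) = 36.64 million years.

36.64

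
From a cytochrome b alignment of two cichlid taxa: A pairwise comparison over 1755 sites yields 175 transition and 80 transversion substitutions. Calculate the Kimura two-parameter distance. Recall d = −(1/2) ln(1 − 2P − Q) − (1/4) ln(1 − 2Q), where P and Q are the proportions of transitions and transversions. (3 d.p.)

0.164

P = 175/1755 ≈ 0.099715 and Q = 80/1755 ≈ 0.045584.
Under the Kimura two-parameter model, d = −½ ln(1 − 2P − Q) − ¼ ln(1 − 2Q).
1 − 2P − Q = 0.754986, giving −½ ln(0.754986) = 0.140528.
1 − 2Q = 0.908832, giving −¼ ln(0.908832) = 0.023899.
d = 0.140528 + 0.023899 = 0.164427.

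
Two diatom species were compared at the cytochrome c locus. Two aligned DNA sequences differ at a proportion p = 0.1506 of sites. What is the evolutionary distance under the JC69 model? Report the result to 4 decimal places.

d = −(3/4) ln(1 − 4p/3) = −0.75 ln(1 − 0.2008) = −0.75 ln(0.7992)
  = −0.75 × (-0.224144) = 0.168108 substitutions/site.

0.1681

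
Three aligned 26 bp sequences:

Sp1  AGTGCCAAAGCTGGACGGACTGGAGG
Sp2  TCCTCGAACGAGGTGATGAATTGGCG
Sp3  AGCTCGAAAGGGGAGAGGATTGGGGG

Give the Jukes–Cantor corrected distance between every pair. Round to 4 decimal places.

Sp1–Sp2: 16/26 sites differ → p ≈ 0.615385, d = −0.75 ln(1 − 0.820513) = 1.288239 ≈ 1.2882.
Sp1–Sp3: 10/26 sites differ → p ≈ 0.384615, d = −0.75 ln(1 − 0.51282) = 0.539341 ≈ 0.5393.
Sp2–Sp3: 9/26 sites differ → p ≈ 0.346154, d = −0.75 ln(1 − 0.461539) = 0.464280 ≈ 0.4643.

d(Sp1,Sp2) = 1.2882, d(Sp1,Sp3) = 0.5393, d(Sp2,Sp3) = 0.4643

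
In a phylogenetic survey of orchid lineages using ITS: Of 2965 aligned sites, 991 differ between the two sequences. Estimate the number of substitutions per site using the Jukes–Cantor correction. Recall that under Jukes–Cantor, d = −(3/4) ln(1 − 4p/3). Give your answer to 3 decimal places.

p = 991/2965 ≈ 0.334233.
d = −(3/4) ln(1 − 4p/3) = −0.75 ln(1 − 0.445644) = −0.75 ln(0.554356)
  = −0.75 × (-0.589948) = 0.442461 substitutions/site.

0.442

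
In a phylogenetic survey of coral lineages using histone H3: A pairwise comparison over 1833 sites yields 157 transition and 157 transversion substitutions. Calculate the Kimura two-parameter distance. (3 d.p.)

P = 157/1833 ≈ 0.085652 and Q = 157/1833 ≈ 0.085652.
Under the Kimura two-parameter model, d = −½ ln(1 − 2P − Q) − ¼ ln(1 − 2Q).
1 − 2P − Q = 0.743044, giving −½ ln(0.743044) = 0.148500.
1 − 2Q = 0.828696, giving −¼ ln(0.828696) = 0.046975.
d = 0.148500 + 0.046975 = 0.195475.

0.195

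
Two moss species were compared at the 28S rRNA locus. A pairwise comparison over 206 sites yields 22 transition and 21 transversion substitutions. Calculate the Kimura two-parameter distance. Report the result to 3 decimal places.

P = 22/206 ≈ 0.106796 and Q = 21/206 ≈ 0.101942.
Under the Kimura two-parameter model, d = −½ ln(1 − 2P − Q) − ¼ ln(1 − 2Q).
1 − 2P − Q = 0.684466, giving −½ ln(0.684466) = 0.189558.
1 − 2Q = 0.796116, giving −¼ ln(0.796116) = 0.057003.
d = 0.189558 + 0.057003 = 0.246561.

0.247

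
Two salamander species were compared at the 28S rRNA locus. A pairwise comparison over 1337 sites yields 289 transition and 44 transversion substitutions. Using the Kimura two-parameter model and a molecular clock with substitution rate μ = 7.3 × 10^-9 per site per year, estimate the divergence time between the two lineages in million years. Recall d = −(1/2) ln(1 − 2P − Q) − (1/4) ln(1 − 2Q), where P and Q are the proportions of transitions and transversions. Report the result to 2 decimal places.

22.60

P = 289/1337 ≈ 0.216156 and Q = 44/1337 ≈ 0.032909.
Under the Kimura two-parameter model, d = −½ ln(1 − 2P − Q) − ¼ ln(1 − 2Q).
1 − 2P − Q = 0.534779, giving −½ ln(0.534779) = 0.312951.
1 − 2Q = 0.934182, giving −¼ ln(0.934182) = 0.017021.
d = 0.312951 + 0.017021 = 0.329972.
Under a molecular clock d = 2μt, so t = d/(2μ) = 0.329972 / (2 × 7.3 × 10^-9) = 22.60 million years.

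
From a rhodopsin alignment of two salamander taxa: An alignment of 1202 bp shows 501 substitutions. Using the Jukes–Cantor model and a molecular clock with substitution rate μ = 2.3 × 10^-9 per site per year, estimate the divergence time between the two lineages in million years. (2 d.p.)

132.28

p = 501/1202 ≈ 0.416805.
d = −(3/4) ln(1 − 4p/3) = −0.75 ln(1 − 0.55574) = −0.75 ln(0.44426)
  = −0.75 × (-0.811345) = 0.608509 substitutions/site.
Under a molecular clock d = 2μt, so t = d/(2μ) = 0.608509 / (2 × 2.3 × 10^-9) = 132.28 million years.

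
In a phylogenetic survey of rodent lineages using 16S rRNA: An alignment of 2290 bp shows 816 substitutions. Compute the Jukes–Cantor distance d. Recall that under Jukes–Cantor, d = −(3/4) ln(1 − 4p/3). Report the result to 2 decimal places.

p = 816/2290 ≈ 0.356332.
d = −(3/4) ln(1 − 4p/3) = −0.75 ln(1 − 0.475109) = −0.75 ln(0.524891)
  = −0.75 × (-0.644565) = 0.483424 substitutions/site.

0.48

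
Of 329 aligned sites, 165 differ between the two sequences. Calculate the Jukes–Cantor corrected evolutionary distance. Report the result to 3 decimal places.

p = 165/329 ≈ 0.50152.
d = −(3/4) ln(1 − 4p/3) = −0.75 ln(1 − 0.668693) = −0.75 ln(0.331307)
  = −0.75 × (-1.104710) = 0.828533 substitutions/site.

0.829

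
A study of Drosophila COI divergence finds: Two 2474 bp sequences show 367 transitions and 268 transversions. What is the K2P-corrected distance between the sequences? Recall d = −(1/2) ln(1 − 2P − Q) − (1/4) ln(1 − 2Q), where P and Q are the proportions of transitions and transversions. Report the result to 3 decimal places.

P = 367/2474 ≈ 0.148343 and Q = 268/2474 ≈ 0.108327.
Under the Kimura two-parameter model, d = −½ ln(1 − 2P − Q) − ¼ ln(1 − 2Q).
1 − 2P − Q = 0.594987, giving −½ ln(0.594987) = 0.259608.
1 − 2Q = 0.783346, giving −¼ ln(0.783346) = 0.061045.
d = 0.259608 + 0.061045 = 0.320653.

0.321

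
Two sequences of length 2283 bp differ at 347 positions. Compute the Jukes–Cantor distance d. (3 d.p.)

0.170

p = 347/2283 ≈ 0.151993.
d = −(3/4) ln(1 − 4p/3) = −0.75 ln(1 − 0.202657) = −0.75 ln(0.797343)
  = −0.75 × (-0.226470) = 0.169853 substitutions/site.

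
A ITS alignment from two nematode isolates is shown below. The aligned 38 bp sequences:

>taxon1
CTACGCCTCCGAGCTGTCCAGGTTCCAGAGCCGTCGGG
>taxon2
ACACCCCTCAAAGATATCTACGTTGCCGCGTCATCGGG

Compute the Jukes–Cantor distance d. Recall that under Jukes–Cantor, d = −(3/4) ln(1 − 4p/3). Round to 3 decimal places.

0.507

The sequences differ at 14 of 38 sites, so p = 14/38 ≈ 0.368421.
d = −(3/4) ln(1 − 4p/3) = −0.75 ln(1 − 0.491228) = −0.75 ln(0.508772)
  = −0.75 × (-0.675755) = 0.506816 substitutions/site.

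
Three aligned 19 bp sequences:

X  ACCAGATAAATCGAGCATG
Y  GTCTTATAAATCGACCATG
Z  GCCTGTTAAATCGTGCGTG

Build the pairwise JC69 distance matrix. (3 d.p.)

X–Y: 5/19 sites differ → p ≈ 0.263158, d = −0.75 ln(1 − 0.350877) = 0.324100 ≈ 0.324.
X–Z: 5/19 sites differ → p ≈ 0.263158, d = −0.75 ln(1 − 0.350877) = 0.324100 ≈ 0.324.
Y–Z: 6/19 sites differ → p ≈ 0.315789, d = −0.75 ln(1 − 0.421052) = 0.409907 ≈ 0.410.

d(X,Y) = 0.324, d(X,Z) = 0.324, d(Y,Z) = 0.410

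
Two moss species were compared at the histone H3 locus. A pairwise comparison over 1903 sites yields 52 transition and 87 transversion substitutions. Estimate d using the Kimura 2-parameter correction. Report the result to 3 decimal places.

P = 52/1903 ≈ 0.027325 and Q = 87/1903 ≈ 0.045717.
Under the Kimura two-parameter model, d = −½ ln(1 − 2P − Q) − ¼ ln(1 − 2Q).
1 − 2P − Q = 0.899633, giving −½ ln(0.899633) = 0.052884.
1 − 2Q = 0.908566, giving −¼ ln(0.908566) = 0.023972.
d = 0.052884 + 0.023972 = 0.076856.

0.077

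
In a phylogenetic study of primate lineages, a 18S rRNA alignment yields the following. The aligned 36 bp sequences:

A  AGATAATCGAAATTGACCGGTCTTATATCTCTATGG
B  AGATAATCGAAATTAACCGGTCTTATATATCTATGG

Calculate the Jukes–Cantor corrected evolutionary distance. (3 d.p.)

0.058

The sequences differ at 2 of 36 sites (15, 29), so p = 2/36 ≈ 0.055556.
d = −(3/4) ln(1 − 4p/3) = −0.75 ln(1 − 0.074075) = −0.75 ln(0.925925)
  = −0.75 × (-0.076962) = 0.057722 substitutions/site.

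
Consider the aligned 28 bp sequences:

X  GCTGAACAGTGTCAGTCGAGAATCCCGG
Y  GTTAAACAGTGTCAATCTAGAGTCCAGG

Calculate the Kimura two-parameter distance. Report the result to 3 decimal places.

0.259

Of 28 sites, 4 differences are transitions and 2 are transversions, so P = 4/28 ≈ 0.142857 and Q = 2/28 ≈ 0.071429.
Under the Kimura two-parameter model, d = −½ ln(1 − 2P − Q) − ¼ ln(1 − 2Q).
1 − 2P − Q = 0.642857, giving −½ ln(0.642857) = 0.220916.
1 − 2Q = 0.857142, giving −¼ ln(0.857142) = 0.038538.
d = 0.220916 + 0.038538 = 0.259454.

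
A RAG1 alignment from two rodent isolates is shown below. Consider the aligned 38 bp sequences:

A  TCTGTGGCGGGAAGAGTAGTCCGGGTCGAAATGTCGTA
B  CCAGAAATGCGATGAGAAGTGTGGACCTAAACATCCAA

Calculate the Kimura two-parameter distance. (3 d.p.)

0.780

Of 38 sites, 9 differences are transitions and 9 are transversions, so P = 9/38 ≈ 0.236842 and Q = 9/38 ≈ 0.236842.
Under the Kimura two-parameter model, d = −½ ln(1 − 2P − Q) − ¼ ln(1 − 2Q).
1 − 2P − Q = 0.289474, giving −½ ln(0.289474) = 0.619845.
1 − 2Q = 0.526316, giving −¼ ln(0.526316) = 0.160463.
d = 0.619845 + 0.160463 = 0.780308.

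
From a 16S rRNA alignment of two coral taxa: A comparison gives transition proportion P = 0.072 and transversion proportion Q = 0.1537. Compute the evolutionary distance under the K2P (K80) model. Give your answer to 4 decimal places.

0.2685

Under the Kimura two-parameter model, d = −½ ln(1 − 2P − Q) − ¼ ln(1 − 2Q).
1 − 2P − Q = 0.7023, giving −½ ln(0.7023) = 0.176697.
1 − 2Q = 0.6926, giving −¼ ln(0.6926) = 0.091826.
d = 0.176697 + 0.091826 = 0.268523.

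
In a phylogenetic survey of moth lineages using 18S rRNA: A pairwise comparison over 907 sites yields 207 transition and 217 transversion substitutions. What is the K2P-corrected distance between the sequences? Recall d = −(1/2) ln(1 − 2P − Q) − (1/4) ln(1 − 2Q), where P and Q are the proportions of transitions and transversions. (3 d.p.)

0.758

P = 207/907 ≈ 0.228225 and Q = 217/907 ≈ 0.23925.
Under the Kimura two-parameter model, d = −½ ln(1 − 2P − Q) − ¼ ln(1 − 2Q).
1 − 2P − Q = 0.3043, giving −½ ln(0.3043) = 0.594871.
1 − 2Q = 0.5215, giving −¼ ln(0.5215) = 0.162762.
d = 0.594871 + 0.162762 = 0.757633.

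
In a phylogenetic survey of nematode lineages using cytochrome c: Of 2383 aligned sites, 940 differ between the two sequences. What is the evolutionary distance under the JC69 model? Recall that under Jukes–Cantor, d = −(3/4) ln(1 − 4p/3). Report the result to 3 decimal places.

p = 940/2383 ≈ 0.394461.
d = −(3/4) ln(1 − 4p/3) = −0.75 ln(1 − 0.525948) = −0.75 ln(0.474052)
  = −0.75 × (-0.746438) = 0.559829 substitutions/site.

0.560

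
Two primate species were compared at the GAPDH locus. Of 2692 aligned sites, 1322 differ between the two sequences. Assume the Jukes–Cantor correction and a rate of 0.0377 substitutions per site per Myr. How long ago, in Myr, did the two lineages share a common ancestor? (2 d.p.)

10.58

p = 1322/2692 ≈ 0.491085.
d = −(3/4) ln(1 − 4p/3) = −0.75 ln(1 − 0.65478) = −0.75 ln(0.34522)
  = −0.75 × (-1.063573) = 0.797680 substitutions/site.
Under a molecular clock d = 2μt, so t = d/(2μ) = 0.797680 / (2 × 0.0377) = 10.58 Myr.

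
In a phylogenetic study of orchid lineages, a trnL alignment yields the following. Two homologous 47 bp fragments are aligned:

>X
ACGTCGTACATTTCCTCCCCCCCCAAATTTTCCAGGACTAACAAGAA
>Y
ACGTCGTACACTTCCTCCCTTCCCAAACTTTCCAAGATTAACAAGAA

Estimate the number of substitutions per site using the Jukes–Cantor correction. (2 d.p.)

The sequences differ at 6 of 47 sites (11, 20, 21, 28, 35, 38), so p = 6/47 ≈ 0.12766.
d = −(3/4) ln(1 − 4p/3) = −0.75 ln(1 − 0.170213) = −0.75 ln(0.829787)
  = −0.75 × (-0.186586) = 0.139940 substitutions/site.

0.14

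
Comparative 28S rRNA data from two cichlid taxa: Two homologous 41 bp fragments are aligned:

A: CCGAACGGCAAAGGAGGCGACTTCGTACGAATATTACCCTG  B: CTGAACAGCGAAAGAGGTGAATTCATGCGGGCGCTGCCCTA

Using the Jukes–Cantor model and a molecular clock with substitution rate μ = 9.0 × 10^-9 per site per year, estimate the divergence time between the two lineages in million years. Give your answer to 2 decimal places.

27.88

The sequences differ at 15 of 41 sites, so p = 15/41 ≈ 0.365854.
d = −(3/4) ln(1 − 4p/3) = −0.75 ln(1 − 0.487805) = −0.75 ln(0.512195)
  = −0.75 × (-0.669050) = 0.501788 substitutions/site.
Under a molecular clock d = 2μt, so t = d/(2μ) = 0.501788 / (2 × 9.0 × 10^-9) = 27.88 million years.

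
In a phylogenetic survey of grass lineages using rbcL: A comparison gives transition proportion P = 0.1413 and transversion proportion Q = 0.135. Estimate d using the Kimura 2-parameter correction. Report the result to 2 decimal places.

Under the Kimura two-parameter model, d = −½ ln(1 − 2P − Q) − ¼ ln(1 − 2Q).
1 − 2P − Q = 0.5824, giving −½ ln(0.5824) = 0.270299.
1 − 2Q = 0.73, giving −¼ ln(0.73) = 0.078678.
d = 0.270299 + 0.078678 = 0.348977.

0.35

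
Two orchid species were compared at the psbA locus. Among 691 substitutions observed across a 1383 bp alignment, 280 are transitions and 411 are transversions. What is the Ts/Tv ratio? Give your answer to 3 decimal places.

R = 280/411 = 0.681265… ≈ 0.681 (to 3 d.p.).

0.681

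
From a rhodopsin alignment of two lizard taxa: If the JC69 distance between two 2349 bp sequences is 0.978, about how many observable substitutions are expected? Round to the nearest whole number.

Invert JC69: p = (3/4)(1 − e^(−4d/3)) = 0.75 × (1 − e^(-1.304)) = 0.75 × (1 − 0.271444) = 0.546417.
Expected differing sites = pL ≈ 0.546417 × 2349 = 1283.533533 ≈ 1284.

1284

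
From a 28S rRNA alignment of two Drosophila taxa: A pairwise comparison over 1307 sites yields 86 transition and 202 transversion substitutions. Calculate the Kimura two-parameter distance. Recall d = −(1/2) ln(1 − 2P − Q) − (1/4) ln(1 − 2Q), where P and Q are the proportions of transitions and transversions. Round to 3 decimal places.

P = 86/1307 ≈ 0.0658 and Q = 202/1307 ≈ 0.154552.
Under the Kimura two-parameter model, d = −½ ln(1 − 2P − Q) − ¼ ln(1 − 2Q).
1 − 2P − Q = 0.713848, giving −½ ln(0.713848) = 0.168543.
1 − 2Q = 0.690896, giving −¼ ln(0.690896) = 0.092441.
d = 0.168543 + 0.092441 = 0.260984.

0.261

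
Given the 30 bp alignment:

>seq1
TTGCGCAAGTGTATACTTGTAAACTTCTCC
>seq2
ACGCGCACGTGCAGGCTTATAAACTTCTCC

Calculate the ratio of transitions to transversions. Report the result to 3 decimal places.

1.333

Transitions are A↔G and C↔T; transversions are all other mismatches.
Transitions: 4. Transversions: 3.
R = 4/3 = 1.333333… ≈ 1.333 (to 3 d.p.).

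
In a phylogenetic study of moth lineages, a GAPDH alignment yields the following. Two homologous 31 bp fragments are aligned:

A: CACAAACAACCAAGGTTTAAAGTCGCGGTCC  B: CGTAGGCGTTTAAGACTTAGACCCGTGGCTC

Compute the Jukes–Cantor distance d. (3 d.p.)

The sequences differ at 16 of 31 sites, so p = 16/31 ≈ 0.516129.
d = −(3/4) ln(1 − 4p/3) = −0.75 ln(1 − 0.688172) = −0.75 ln(0.311828)
  = −0.75 × (-1.165304) = 0.873978 substitutions/site.

0.874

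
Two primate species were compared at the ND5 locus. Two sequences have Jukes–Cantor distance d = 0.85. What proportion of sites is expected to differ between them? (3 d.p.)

p = (3/4)(1 − e^(−4d/3)) = 0.75 × (1 − e^(-1.133333)) = 0.75 × (1 − 0.321958) = 0.508532.

0.509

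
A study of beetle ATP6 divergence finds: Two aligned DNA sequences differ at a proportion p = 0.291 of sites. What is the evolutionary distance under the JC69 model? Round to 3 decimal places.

0.368

d = −(3/4) ln(1 − 4p/3) = −0.75 ln(1 − 0.388) = −0.75 ln(0.612)
  = −0.75 × (-0.491023) = 0.368267 substitutions/site.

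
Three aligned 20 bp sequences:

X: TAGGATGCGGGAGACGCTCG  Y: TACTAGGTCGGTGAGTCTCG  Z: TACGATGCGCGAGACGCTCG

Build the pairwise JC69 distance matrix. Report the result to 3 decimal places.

d(X,Y) = 0.572, d(X,Z) = 0.107, d(Y,Z) = 0.572

X–Y: 8/20 sites differ → p = 0.4, d = −0.75 ln(1 − 0.533333) = 0.571605 ≈ 0.572.
X–Z: 2/20 sites differ → p = 0.1, d = −0.75 ln(1 − 0.133333) = 0.107325 ≈ 0.107.
Y–Z: 8/20 sites differ → p = 0.4, d = −0.75 ln(1 − 0.533333) = 0.571605 ≈ 0.572.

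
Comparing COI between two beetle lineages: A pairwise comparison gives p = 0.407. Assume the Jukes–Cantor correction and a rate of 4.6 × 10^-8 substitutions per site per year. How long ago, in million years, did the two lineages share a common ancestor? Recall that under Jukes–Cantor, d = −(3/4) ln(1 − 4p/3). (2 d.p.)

d = −(3/4) ln(1 − 4p/3) = −0.75 ln(1 − 0.542667) = −0.75 ln(0.457333)
  = −0.75 × (-0.782343) = 0.586757 substitutions/site.
Under a molecular clock d = 2μt, so t = d/(2μ) = 0.586757 / (2 × 4.6 × 10^-8) = 6.38 million years.

6.38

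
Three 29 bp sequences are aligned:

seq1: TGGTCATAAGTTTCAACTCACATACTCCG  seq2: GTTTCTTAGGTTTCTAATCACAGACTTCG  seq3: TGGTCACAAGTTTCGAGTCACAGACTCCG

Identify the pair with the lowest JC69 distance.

seq1 and seq3

seq1–seq2: 9/29 differ, p = 0.310, d = 0.401.
seq1–seq3: 4/29 differ, p = 0.138, d = 0.152.
seq2–seq3: 9/29 differ, p = 0.310, d = 0.401.
The smallest distance is between seq1 and seq3.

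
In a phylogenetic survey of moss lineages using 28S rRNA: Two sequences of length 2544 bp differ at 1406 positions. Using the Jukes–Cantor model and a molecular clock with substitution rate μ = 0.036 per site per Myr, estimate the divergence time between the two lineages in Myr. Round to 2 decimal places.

p = 1406/2544 ≈ 0.552673.
d = −(3/4) ln(1 − 4p/3) = −0.75 ln(1 − 0.736897) = −0.75 ln(0.263103)
  = −0.75 × (-1.335210) = 1.001408 substitutions/site.
Under a molecular clock d = 2μt, so t = d/(2μ) = 1.001408 / (2 × 0.036) = 13.91 Myr.

13.91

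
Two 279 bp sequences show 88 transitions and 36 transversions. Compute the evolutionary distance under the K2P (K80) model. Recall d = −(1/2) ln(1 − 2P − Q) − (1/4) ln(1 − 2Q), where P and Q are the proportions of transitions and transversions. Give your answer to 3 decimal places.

P = 88/279 ≈ 0.315412 and Q = 36/279 ≈ 0.129032.
Under the Kimura two-parameter model, d = −½ ln(1 − 2P − Q) − ¼ ln(1 − 2Q).
1 − 2P − Q = 0.240144, giving −½ ln(0.240144) = 0.713258.
1 − 2Q = 0.741936, giving −¼ ln(0.741936) = 0.074623.
d = 0.713258 + 0.074623 = 0.787881.

0.788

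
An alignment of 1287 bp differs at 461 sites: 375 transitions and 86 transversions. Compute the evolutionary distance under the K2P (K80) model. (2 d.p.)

P = 375/1287 ≈ 0.291375 and Q = 86/1287 ≈ 0.066822.
Under the Kimura two-parameter model, d = −½ ln(1 − 2P − Q) − ¼ ln(1 − 2Q).
1 − 2P − Q = 0.350428, giving −½ ln(0.350428) = 0.524300.
1 − 2Q = 0.866356, giving −¼ ln(0.866356) = 0.035865.
d = 0.524300 + 0.035865 = 0.560165.

0.56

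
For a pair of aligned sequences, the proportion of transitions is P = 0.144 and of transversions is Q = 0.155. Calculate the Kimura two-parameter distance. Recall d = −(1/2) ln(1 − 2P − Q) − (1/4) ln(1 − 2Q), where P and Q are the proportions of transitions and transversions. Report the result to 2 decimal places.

0.39

Under the Kimura two-parameter model, d = −½ ln(1 − 2P − Q) − ¼ ln(1 − 2Q).
1 − 2P − Q = 0.557, giving −½ ln(0.557) = 0.292595.
1 − 2Q = 0.69, giving −¼ ln(0.69) = 0.092766.
d = 0.292595 + 0.092766 = 0.385361.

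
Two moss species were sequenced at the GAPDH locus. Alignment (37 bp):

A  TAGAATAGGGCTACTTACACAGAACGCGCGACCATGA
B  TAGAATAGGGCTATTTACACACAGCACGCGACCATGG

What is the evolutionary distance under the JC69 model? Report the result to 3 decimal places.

0.149

The sequences differ at 5 of 37 sites (14, 22, 24, 26, 37), so p = 5/37 ≈ 0.135135.
d = −(3/4) ln(1 − 4p/3) = −0.75 ln(1 − 0.18018) = −0.75 ln(0.81982)
  = −0.75 × (-0.198670) = 0.149003 substitutions/site.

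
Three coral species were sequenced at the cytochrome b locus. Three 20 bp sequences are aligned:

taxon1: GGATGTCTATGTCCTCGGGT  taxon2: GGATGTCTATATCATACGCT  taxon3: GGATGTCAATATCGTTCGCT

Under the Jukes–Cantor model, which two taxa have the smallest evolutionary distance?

taxon2 and taxon3

taxon1–taxon2: 5/20 differ, p = 0.250, d = 0.304.
taxon1–taxon3: 6/20 differ, p = 0.300, d = 0.383.
taxon2–taxon3: 3/20 differ, p = 0.150, d = 0.167.
The smallest distance is between taxon2 and taxon3.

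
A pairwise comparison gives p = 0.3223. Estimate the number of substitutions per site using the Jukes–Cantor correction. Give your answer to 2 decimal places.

d = −(3/4) ln(1 − 4p/3) = −0.75 ln(1 − 0.429733) = −0.75 ln(0.570267)
  = −0.75 × (-0.561651) = 0.421238 substitutions/site.

0.42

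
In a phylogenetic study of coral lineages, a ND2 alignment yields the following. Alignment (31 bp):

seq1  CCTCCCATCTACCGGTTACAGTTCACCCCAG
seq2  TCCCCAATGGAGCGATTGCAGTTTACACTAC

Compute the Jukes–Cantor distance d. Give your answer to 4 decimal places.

The sequences differ at 12 of 31 sites, so p = 12/31 ≈ 0.387097.
d = −(3/4) ln(1 − 4p/3) = −0.75 ln(1 − 0.516129) = −0.75 ln(0.483871)
  = −0.75 × (-0.725937) = 0.544453 substitutions/site.

0.5445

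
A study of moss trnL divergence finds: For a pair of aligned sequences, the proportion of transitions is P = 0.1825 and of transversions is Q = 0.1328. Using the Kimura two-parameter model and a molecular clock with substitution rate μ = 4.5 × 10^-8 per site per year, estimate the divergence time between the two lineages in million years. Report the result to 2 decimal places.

4.68

Under the Kimura two-parameter model, d = −½ ln(1 − 2P − Q) − ¼ ln(1 − 2Q).
1 − 2P − Q = 0.5022, giving −½ ln(0.5022) = 0.344378.
1 − 2Q = 0.7344, giving −¼ ln(0.7344) = 0.077175.
d = 0.344378 + 0.077175 = 0.421553.
Under a molecular clock d = 2μt, so t = d/(2μ) = 0.421553 / (2 × 4.5 × 10^-8) = 4.68 million years.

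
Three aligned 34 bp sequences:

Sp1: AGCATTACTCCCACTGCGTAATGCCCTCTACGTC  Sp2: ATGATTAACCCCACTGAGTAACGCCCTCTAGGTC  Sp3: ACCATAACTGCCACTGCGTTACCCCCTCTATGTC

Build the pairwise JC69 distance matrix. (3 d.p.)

d(Sp1,Sp2) = 0.241, d(Sp1,Sp3) = 0.241, d(Sp2,Sp3) = 0.373

Sp1–Sp2: 7/34 sites differ → p ≈ 0.205882, d = −0.75 ln(1 − 0.274509) = 0.240680 ≈ 0.241.
Sp1–Sp3: 7/34 sites differ → p ≈ 0.205882, d = −0.75 ln(1 − 0.274509) = 0.240680 ≈ 0.241.
Sp2–Sp3: 10/34 sites differ → p ≈ 0.294118, d = −0.75 ln(1 − 0.392157) = 0.373379 ≈ 0.373.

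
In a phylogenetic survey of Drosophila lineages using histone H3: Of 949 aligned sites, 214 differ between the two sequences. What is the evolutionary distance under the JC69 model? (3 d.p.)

0.268

p = 214/949 ≈ 0.225501.
d = −(3/4) ln(1 − 4p/3) = −0.75 ln(1 − 0.300668) = −0.75 ln(0.699332)
  = −0.75 × (-0.357630) = 0.268223 substitutions/site.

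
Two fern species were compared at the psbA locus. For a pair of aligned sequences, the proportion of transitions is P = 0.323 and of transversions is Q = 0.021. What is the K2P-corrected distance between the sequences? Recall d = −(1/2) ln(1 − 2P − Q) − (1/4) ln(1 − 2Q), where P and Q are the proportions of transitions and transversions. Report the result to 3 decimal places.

Under the Kimura two-parameter model, d = −½ ln(1 − 2P − Q) − ¼ ln(1 − 2Q).
1 − 2P − Q = 0.333, giving −½ ln(0.333) = 0.549806.
1 − 2Q = 0.958, giving −¼ ln(0.958) = 0.010727.
d = 0.549806 + 0.010727 = 0.560533.

0.561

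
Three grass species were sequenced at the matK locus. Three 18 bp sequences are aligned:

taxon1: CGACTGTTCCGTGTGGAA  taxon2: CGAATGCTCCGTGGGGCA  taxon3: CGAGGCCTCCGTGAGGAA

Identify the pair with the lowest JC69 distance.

taxon1–taxon2: 4/18 differ, p = 0.222, d = 0.264.
taxon1–taxon3: 5/18 differ, p = 0.278, d = 0.347.
taxon2–taxon3: 5/18 differ, p = 0.278, d = 0.347.
The smallest distance is between taxon1 and taxon2.

taxon1 and taxon2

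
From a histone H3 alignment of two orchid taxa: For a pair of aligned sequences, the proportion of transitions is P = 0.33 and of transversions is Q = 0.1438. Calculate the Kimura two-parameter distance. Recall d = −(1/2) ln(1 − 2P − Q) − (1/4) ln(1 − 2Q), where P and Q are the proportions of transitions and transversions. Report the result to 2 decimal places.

0.90

Under the Kimura two-parameter model, d = −½ ln(1 − 2P − Q) − ¼ ln(1 − 2Q).
1 − 2P − Q = 0.1962, giving −½ ln(0.1962) = 0.814310.
1 − 2Q = 0.7124, giving −¼ ln(0.7124) = 0.084779.
d = 0.814310 + 0.084779 = 0.899089.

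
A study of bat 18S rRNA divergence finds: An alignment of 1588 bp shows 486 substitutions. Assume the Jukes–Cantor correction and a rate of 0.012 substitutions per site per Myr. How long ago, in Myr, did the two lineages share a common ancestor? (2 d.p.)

p = 486/1588 ≈ 0.306045.
d = −(3/4) ln(1 − 4p/3) = −0.75 ln(1 − 0.40806) = −0.75 ln(0.59194)
  = −0.75 × (-0.524350) = 0.393263 substitutions/site.
Under a molecular clock d = 2μt, so t = d/(2μ) = 0.393263 / (2 × 0.012) = 16.39 Myr.

16.39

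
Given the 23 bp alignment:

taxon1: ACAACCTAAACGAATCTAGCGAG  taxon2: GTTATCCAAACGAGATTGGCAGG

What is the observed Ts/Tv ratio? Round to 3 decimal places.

Transitions are A↔G and C↔T; transversions are all other mismatches.
Transitions: 9. Transversions: 2.
R = 9/2 = 4.500.

4.500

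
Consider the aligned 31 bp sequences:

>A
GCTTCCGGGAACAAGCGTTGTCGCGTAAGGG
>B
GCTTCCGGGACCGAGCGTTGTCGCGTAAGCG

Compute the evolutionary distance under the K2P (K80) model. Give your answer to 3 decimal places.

0.104

Of 31 sites, 1 differences are transitions and 2 are transversions, so P = 1/31 ≈ 0.032258 and Q = 2/31 ≈ 0.064516.
Under the Kimura two-parameter model, d = −½ ln(1 − 2P − Q) − ¼ ln(1 − 2Q).
1 − 2P − Q = 0.870968, giving −½ ln(0.870968) = 0.069075.
1 − 2Q = 0.870968, giving −¼ ln(0.870968) = 0.034538.
d = 0.069075 + 0.034538 = 0.103613.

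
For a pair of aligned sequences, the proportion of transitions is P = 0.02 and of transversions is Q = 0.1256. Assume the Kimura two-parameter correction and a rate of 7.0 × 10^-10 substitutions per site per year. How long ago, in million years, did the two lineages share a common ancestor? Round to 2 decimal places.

116.32

Under the Kimura two-parameter model, d = −½ ln(1 − 2P − Q) − ¼ ln(1 − 2Q).
1 − 2P − Q = 0.8344, giving −½ ln(0.8344) = 0.090521.
1 − 2Q = 0.7488, giving −¼ ln(0.7488) = 0.072321.
d = 0.090521 + 0.072321 = 0.162842.
Under a molecular clock d = 2μt, so t = d/(2μ) = 0.162842 / (2 × 7.0 × 10^-10) = 116.32 million years.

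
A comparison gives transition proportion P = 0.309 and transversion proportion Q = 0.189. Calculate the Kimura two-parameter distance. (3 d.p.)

Under the Kimura two-parameter model, d = −½ ln(1 − 2P − Q) − ¼ ln(1 − 2Q).
1 − 2P − Q = 0.193, giving −½ ln(0.193) = 0.822533.
1 − 2Q = 0.622, giving −¼ ln(0.622) = 0.118704.
d = 0.822533 + 0.118704 = 0.941237.

0.941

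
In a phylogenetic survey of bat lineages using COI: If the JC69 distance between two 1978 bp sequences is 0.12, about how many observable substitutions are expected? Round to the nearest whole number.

Invert JC69: p = (3/4)(1 − e^(−4d/3)) = 0.75 × (1 − e^(-0.16)) = 0.75 × (1 − 0.852144) = 0.110892.
Expected differing sites = pL ≈ 0.110892 × 1978 = 219.344376 ≈ 219.

219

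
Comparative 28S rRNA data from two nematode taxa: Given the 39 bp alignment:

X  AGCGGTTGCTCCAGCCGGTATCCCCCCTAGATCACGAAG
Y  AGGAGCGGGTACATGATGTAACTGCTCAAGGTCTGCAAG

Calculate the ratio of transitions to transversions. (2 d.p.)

0.36

Transitions are A↔G and C↔T; transversions are all other mismatches.
Transitions: 5. Transversions: 14.
R = 5/14 = 0.357142… ≈ 0.36 (to 2 d.p.).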